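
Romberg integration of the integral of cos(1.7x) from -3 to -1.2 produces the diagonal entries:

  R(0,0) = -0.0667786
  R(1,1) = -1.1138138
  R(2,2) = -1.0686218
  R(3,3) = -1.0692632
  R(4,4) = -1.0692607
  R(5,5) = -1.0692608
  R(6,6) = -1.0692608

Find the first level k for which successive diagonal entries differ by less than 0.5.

|R(1,1) − R(0,0)| = 1.0470352 ≥ 0.5
|R(2,2) − R(1,1)| = 0.0451920 < 0.5

k = 2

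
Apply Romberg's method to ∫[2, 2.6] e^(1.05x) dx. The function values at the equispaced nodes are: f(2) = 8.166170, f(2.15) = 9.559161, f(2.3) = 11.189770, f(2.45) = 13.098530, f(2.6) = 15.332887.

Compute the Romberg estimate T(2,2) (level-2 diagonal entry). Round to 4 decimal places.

T(0,0) (trapezoid, 1 panel, h=0.6000): 7.049717
T(1,0) (trapezoid, 2 panels, h=0.3000): 6.881790
T(2,0) (trapezoid, 4 panels, h=0.1500): 6.839548
T(1,1) = 6.881790 + (6.881790 − 7.049717)/3 = 6.825814
T(2,1) = 6.839548 + (6.839548 − 6.881790)/3 = 6.825467
T(2,2) = 6.825467 + (6.825467 − 6.825814)/15 = 6.825444

6.8254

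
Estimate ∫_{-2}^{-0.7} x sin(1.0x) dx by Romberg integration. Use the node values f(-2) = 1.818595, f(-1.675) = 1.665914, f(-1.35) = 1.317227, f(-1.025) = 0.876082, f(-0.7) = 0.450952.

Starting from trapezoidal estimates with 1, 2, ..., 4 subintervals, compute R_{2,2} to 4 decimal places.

1.6328

R_{0,0} (trapezoid, 1 panel, h=1.3000): 1.475206
R_{1,0} (trapezoid, 2 panels, h=0.6500): 1.593800
R_{2,0} (trapezoid, 4 panels, h=0.3250): 1.623049
R_{1,1} = 1.593800 + (1.593800 − 1.475206)/3 = 1.633331
R_{2,1} = 1.623049 + (1.623049 − 1.593800)/3 = 1.632799
R_{2,2} = 1.632799 + (1.632799 − 1.633331)/15 = 1.632764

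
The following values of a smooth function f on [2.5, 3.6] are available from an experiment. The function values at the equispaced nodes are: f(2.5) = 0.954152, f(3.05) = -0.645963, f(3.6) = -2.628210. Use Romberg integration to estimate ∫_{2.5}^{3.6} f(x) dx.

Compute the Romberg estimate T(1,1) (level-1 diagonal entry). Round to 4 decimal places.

T(0,0) (trapezoid, 1 panel, h=1.1000): -0.920732
T(1,0) (trapezoid, 2 panels, h=0.5500): -0.815646
T(1,1) = -0.815646 + (-0.815646 − (-0.920732))/3 = -0.780617

-0.7806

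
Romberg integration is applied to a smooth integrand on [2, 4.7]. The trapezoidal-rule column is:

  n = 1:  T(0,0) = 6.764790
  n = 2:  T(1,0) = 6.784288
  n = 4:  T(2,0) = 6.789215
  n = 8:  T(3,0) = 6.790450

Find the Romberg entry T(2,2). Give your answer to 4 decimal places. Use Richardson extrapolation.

T(1,1) = (4·6.784288 − 6.764790) / 3 = 6.790787
T(2,1) = 6.789215 + (6.789215 − 6.784288)/3 = 6.790857
T(2,2) = 6.790857 + (6.790857 − 6.790787)/15 = 6.790862

6.7909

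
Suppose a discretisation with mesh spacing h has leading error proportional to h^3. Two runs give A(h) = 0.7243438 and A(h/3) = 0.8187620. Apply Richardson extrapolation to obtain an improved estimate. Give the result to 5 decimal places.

0.82239

The leading error scales as h^3; refining by a factor of 3 reduces it by 3^3 = 27.
Extrapolated value = (27·A(h/3) − A(h)) / (27 − 1)
= (27·0.8187620 − 0.7243438) / 26
= 21.3822302 / 26 = 0.8223935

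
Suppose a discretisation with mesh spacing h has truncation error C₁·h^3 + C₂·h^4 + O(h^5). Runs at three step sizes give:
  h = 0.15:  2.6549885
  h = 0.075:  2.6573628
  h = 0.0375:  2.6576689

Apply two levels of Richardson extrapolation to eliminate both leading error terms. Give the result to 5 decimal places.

First eliminate the h^3 term (factor 2^3 = 8):
  B₁ = (8·2.6573628 − 2.6549885)/7 = 2.6577020
  B₂ = (8·2.6576689 − 2.6573628)/7 = 2.6577126
Then eliminate the h^4 term (factor 2^4 = 16):
  (16·2.6577126 − 2.6577020)/15 = 2.6577133

2.65771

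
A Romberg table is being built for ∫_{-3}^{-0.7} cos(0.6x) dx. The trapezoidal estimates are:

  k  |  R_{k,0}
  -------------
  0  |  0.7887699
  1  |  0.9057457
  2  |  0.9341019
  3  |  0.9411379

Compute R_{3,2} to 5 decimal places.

0.94348

Richardson extrapolation on the trapezoidal column (denominator 4−1=3):
R_{2,1} = 0.9341019 + (0.9341019 − 0.9057457)/3 = 0.9435540
R_{3,1} = (4·0.9411379 − 0.9341019) / 3 = 0.9434832
R_{3,2} = (16·0.9434832 − 0.9435540) / 15 = 0.9434785
(Column j=1 coincides with Simpson's rule on the same nodes.)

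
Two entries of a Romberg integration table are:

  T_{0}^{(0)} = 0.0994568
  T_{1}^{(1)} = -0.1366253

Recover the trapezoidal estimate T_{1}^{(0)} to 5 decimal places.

-0.07760

From T_{1}^{(1)} = (4·T_{1}^{(0)} − T_{0}^{(0)})/3, solve for T_{1}^{(0)}:
4·T_{1}^{(0)} = 3·(-0.1366253) + 0.0994568 = -0.3104191
T_{1}^{(0)} = -0.0776048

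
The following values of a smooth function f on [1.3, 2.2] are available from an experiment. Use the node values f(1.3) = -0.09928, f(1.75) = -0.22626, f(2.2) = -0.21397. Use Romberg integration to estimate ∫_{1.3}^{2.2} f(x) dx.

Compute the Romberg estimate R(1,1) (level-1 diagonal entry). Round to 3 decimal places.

R(0,0) (trapezoid, 1 panel, h=0.9000): -0.14096
R(1,0) (trapezoid, 2 panels, h=0.4500): -0.17230
R(1,1) = -0.17230 + (-0.17230 − (-0.14096))/3 = -0.18275

-0.183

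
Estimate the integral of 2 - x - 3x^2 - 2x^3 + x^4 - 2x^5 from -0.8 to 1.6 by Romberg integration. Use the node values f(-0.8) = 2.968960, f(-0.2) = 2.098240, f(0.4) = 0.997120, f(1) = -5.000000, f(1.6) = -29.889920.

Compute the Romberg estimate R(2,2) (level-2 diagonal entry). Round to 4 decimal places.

-7.1823

R(0,0) (trapezoid, 1 panel, h=2.4000): -32.305152
R(1,0) (trapezoid, 2 panels, h=1.2000): -14.956032
R(2,0) (trapezoid, 4 panels, h=0.6000): -9.219072
R(1,1) = -14.956032 + (-14.956032 − (-32.305152))/3 = -9.172992
R(2,1) = -9.219072 + (-9.219072 − (-14.956032))/3 = -7.306752
R(2,2) = -7.306752 + (-7.306752 − (-9.172992))/15 = -7.182336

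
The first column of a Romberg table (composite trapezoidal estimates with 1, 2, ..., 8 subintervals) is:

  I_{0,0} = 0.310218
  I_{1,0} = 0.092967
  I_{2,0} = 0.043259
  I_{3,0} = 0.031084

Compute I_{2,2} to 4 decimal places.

I_{1,1} = 0.092967 + (0.092967 − 0.310218)/3 = 0.020550
I_{2,1} = 0.043259 + (0.043259 − 0.092967)/3 = 0.026690
I_{2,2} = 0.026690 + (0.026690 − 0.020550)/15 = 0.027099

0.0271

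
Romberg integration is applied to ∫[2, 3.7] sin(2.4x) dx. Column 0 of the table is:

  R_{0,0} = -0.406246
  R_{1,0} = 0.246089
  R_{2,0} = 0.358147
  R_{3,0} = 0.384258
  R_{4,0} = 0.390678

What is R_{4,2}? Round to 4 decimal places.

Richardson extrapolation on the trapezoidal column (denominator 4−1=3):
R_{3,1} = 0.384258 + (0.384258 − 0.358147)/3 = 0.392962
R_{4,1} = 0.390678 + (0.390678 − 0.384258)/3 = 0.392818
R_{4,2} = 0.392818 + (0.392818 − 0.392962)/15 = 0.392808

0.3928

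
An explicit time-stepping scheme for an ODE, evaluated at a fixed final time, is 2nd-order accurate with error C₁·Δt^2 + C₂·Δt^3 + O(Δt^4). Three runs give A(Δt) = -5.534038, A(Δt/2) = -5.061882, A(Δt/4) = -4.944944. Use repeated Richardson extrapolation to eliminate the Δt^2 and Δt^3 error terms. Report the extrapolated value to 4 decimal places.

First eliminate the Δt^2 term (factor 2^2 = 4):
  B₁ = (4·(-5.061882) − (-5.534038))/3 = -4.904497
  B₂ = (4·(-4.944944) − (-5.061882))/3 = -4.905965
Then eliminate the Δt^3 term (factor 2^3 = 8):
  (8·(-4.905965) − (-4.904497))/7 = -4.906175

-4.9062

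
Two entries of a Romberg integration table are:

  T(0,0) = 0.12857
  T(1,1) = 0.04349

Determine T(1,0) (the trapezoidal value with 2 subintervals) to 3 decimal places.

From T(1,1) = (4·T(1,0) − T(0,0))/3, solve for T(1,0):
4·T(1,0) = 3·0.04349 + 0.12857 = 0.25904
T(1,0) = 0.06476

0.065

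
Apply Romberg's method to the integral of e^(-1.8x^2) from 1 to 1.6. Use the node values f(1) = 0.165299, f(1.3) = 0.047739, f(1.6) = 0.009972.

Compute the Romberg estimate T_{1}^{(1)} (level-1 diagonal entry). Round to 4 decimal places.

0.0366

T_{0}^{(0)} (trapezoid, 1 panel, h=0.6000): 0.052581
T_{1}^{(0)} (trapezoid, 2 panels, h=0.3000): 0.040612
T_{1}^{(1)} = 0.040612 + (0.040612 − 0.052581)/3 = 0.036622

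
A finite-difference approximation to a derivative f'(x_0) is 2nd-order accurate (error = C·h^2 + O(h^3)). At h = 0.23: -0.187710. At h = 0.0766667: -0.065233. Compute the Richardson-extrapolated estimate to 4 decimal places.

-0.0499

The leading error scales as h^2; refining by a factor of 3 reduces it by 3^2 = 9.
Extrapolated value = (9·A(h/3) − A(h)) / (9 − 1)
= (9·(-0.065233) − (-0.187710)) / 8
= -0.399387 / 8 = -0.049923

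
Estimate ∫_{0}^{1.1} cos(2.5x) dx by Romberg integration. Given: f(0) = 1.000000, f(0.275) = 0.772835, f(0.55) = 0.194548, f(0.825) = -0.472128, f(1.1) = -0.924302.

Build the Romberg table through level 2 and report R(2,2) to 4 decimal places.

0.1526

R(0,0) (trapezoid, 1 panel, h=1.1000): 0.041634
R(1,0) (trapezoid, 2 panels, h=0.5500): 0.127818
R(2,0) (trapezoid, 4 panels, h=0.2750): 0.146604
R(1,1) = 0.127818 + (0.127818 − 0.041634)/3 = 0.156546
R(2,1) = 0.146604 + (0.146604 − 0.127818)/3 = 0.152866
R(2,2) = 0.152866 + (0.152866 − 0.156546)/15 = 0.152621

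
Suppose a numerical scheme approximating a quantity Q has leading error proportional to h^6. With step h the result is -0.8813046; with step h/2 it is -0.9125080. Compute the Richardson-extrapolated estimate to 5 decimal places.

-0.91300

Extrapolated value = (64·A(h/2) − A(h)) / (64 − 1)
= (64·(-0.9125080) − (-0.8813046)) / 63
= -57.5192074 / 63 = -0.9130033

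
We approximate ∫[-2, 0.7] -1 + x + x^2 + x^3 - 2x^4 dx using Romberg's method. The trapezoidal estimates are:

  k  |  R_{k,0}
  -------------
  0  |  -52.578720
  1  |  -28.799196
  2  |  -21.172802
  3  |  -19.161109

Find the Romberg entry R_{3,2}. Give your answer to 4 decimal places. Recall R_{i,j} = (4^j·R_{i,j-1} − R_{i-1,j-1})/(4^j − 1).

-18.4812

Richardson extrapolation on the trapezoidal column (denominator 4−1=3):
R_{2,1} = (4·(-21.172802) − (-28.799196)) / 3 = -18.630671
R_{3,1} = (4·(-19.161109) − (-21.172802)) / 3 = -18.490545
R_{3,2} = (16·(-18.490545) − (-18.630671)) / 15 = -18.481203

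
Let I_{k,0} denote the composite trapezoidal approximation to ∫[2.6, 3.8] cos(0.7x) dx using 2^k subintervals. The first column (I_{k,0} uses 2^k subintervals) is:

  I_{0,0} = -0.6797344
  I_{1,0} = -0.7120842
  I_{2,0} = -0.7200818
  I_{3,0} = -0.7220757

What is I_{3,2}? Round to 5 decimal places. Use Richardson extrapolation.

Richardson extrapolation on the trapezoidal column (denominator 4−1=3):
I_{2,1} = -0.7200818 + (-0.7200818 − (-0.7120842))/3 = -0.7227477
I_{3,1} = (4·(-0.7220757) − (-0.7200818)) / 3 = -0.7227403
I_{3,2} = -0.7227403 + (-0.7227403 − (-0.7227477))/15 = -0.7227398

-0.72274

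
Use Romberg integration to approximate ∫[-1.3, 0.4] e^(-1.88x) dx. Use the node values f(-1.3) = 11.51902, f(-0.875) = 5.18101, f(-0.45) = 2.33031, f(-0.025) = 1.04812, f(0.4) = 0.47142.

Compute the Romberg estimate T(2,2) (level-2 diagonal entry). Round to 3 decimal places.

T(0,0) (trapezoid, 1 panel, h=1.7000): 10.19187
T(1,0) (trapezoid, 2 panels, h=0.8500): 7.07670
T(2,0) (trapezoid, 4 panels, h=0.4250): 6.18573
T(1,1) = 7.07670 + (7.07670 − 10.19187)/3 = 6.03831
T(2,1) = 6.18573 + (6.18573 − 7.07670)/3 = 5.88874
T(2,2) = 5.88874 + (5.88874 − 6.03831)/15 = 5.87877

5.879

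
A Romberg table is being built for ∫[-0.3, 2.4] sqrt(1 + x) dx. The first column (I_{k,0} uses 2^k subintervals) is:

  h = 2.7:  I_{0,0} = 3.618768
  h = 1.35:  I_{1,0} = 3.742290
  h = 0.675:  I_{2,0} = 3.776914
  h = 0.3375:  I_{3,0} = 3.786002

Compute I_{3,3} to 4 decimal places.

I_{1,1} = 3.742290 + (3.742290 − 3.618768)/3 = 3.783464
I_{2,1} = (4·3.776914 − 3.742290) / 3 = 3.788455
I_{3,1} = (4·3.786002 − 3.776914) / 3 = 3.789031
I_{2,2} = (16·3.788455 − 3.783464) / 15 = 3.788788
I_{3,2} = (16·3.789031 − 3.788455) / 15 = 3.789069
I_{3,3} = (64·3.789069 − 3.788788) / 63 = 3.789073
(Column j=1 coincides with Simpson's rule on the same nodes.)

3.7891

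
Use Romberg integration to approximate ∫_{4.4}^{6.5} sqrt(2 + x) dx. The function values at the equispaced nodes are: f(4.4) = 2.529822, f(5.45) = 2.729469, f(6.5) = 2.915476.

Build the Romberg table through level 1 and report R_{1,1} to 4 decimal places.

5.7271

R_{0,0} (trapezoid, 1 panel, h=2.1000): 5.717563
R_{1,0} (trapezoid, 2 panels, h=1.0500): 5.724724
R_{1,1} = 5.724724 + (5.724724 − 5.717563)/3 = 5.727111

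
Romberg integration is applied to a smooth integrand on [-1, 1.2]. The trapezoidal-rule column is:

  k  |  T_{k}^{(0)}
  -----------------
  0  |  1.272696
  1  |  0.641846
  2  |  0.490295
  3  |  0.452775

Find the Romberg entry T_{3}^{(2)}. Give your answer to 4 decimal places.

0.4403

Richardson extrapolation on the trapezoidal column (denominator 4−1=3):
T_{2}^{(1)} = (4·0.490295 − 0.641846) / 3 = 0.439778
T_{3}^{(1)} = (4·0.452775 − 0.490295) / 3 = 0.440268
T_{3}^{(2)} = 0.440268 + (0.440268 − 0.439778)/15 = 0.440301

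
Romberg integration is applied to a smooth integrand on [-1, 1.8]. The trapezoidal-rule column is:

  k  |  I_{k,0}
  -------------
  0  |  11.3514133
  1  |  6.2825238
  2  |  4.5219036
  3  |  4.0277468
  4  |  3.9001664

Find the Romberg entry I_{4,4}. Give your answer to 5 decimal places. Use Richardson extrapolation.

3.85726

Richardson extrapolation on the trapezoidal column (denominator 4−1=3):
I_{1,1} = (4·6.2825238 − 11.3514133) / 3 = 4.5928940
I_{2,1} = (4·4.5219036 − 6.2825238) / 3 = 3.9350302
I_{3,1} = 4.0277468 + (4.0277468 − 4.5219036)/3 = 3.8630279
I_{4,1} = (4·3.9001664 − 4.0277468) / 3 = 3.8576396
I_{2,2} = 3.9350302 + (3.9350302 − 4.5928940)/15 = 3.8911726
I_{3,2} = (16·3.8630279 − 3.9350302) / 15 = 3.8582277
I_{4,2} = 3.8576396 + (3.8576396 − 3.8630279)/15 = 3.8572804
I_{3,3} = 3.8582277 + (3.8582277 − 3.8911726)/63 = 3.8577048
I_{4,3} = (64·3.8572804 − 3.8582277) / 63 = 3.8572654
I_{4,4} = 3.8572654 + (3.8572654 − 3.8577048)/255 = 3.8572637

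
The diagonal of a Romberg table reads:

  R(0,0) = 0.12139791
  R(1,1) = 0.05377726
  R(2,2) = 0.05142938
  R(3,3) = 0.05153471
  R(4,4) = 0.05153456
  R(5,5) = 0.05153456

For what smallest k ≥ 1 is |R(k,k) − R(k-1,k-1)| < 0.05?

k = 2

|R(1,1) − R(0,0)| = 0.06762065 ≥ 0.05
|R(2,2) − R(1,1)| = 0.00234788 < 0.05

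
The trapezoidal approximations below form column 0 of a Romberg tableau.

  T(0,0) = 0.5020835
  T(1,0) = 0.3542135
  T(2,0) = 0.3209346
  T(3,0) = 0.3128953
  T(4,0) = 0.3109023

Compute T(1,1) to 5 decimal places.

0.30492

Richardson extrapolation on the trapezoidal column (denominator 4−1=3):
T(1,1) = (4·0.3542135 − 0.5020835) / 3 = 0.3049235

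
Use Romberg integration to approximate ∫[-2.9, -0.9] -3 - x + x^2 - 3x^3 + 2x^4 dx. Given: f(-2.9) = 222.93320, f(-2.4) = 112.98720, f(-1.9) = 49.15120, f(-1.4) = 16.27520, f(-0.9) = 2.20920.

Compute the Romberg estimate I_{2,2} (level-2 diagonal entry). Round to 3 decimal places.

I_{0,0} (trapezoid, 1 panel, h=2.0000): 225.14240
I_{1,0} (trapezoid, 2 panels, h=1.0000): 161.72240
I_{2,0} (trapezoid, 4 panels, h=0.5000): 145.49240
I_{1,1} = 161.72240 + (161.72240 − 225.14240)/3 = 140.58240
I_{2,1} = 145.49240 + (145.49240 − 161.72240)/3 = 140.08240
I_{2,2} = 140.08240 + (140.08240 − 140.58240)/15 = 140.04907

140.049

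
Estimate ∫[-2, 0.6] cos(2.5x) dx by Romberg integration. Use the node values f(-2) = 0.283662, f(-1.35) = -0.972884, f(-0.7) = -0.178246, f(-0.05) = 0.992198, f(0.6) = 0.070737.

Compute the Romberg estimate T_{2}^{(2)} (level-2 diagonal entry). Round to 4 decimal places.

0.0277

T_{0}^{(0)} (trapezoid, 1 panel, h=2.6000): 0.460719
T_{1}^{(0)} (trapezoid, 2 panels, h=1.3000): -0.001360
T_{2}^{(0)} (trapezoid, 4 panels, h=0.6500): 0.011874
T_{1}^{(1)} = -0.001360 + (-0.001360 − 0.460719)/3 = -0.155386
T_{2}^{(1)} = 0.011874 + (0.011874 − (-0.001360))/3 = 0.016285
T_{2}^{(2)} = 0.016285 + (0.016285 − (-0.155386))/15 = 0.027730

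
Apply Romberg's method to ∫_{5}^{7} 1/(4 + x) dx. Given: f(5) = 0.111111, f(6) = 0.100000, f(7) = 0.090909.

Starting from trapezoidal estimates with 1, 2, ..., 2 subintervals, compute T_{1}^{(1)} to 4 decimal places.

0.2007

T_{0}^{(0)} (trapezoid, 1 panel, h=2.0000): 0.202020
T_{1}^{(0)} (trapezoid, 2 panels, h=1.0000): 0.201010
T_{1}^{(1)} = 0.201010 + (0.201010 − 0.202020)/3 = 0.200673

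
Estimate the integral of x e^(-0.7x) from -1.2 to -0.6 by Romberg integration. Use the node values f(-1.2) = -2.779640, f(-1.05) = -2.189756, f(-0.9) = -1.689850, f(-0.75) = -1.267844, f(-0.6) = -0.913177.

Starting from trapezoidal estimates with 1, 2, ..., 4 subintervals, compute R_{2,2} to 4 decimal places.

R_{0,0} (trapezoid, 1 panel, h=0.6000): -1.107845
R_{1,0} (trapezoid, 2 panels, h=0.3000): -1.060878
R_{2,0} (trapezoid, 4 panels, h=0.1500): -1.049079
R_{1,1} = -1.060878 + (-1.060878 − (-1.107845))/3 = -1.045222
R_{2,1} = -1.049079 + (-1.049079 − (-1.060878))/3 = -1.045146
R_{2,2} = -1.045146 + (-1.045146 − (-1.045222))/15 = -1.045141

-1.0451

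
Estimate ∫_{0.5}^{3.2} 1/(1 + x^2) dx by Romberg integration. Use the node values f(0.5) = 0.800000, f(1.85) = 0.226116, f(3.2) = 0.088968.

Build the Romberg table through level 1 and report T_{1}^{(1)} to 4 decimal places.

0.8070

T_{0}^{(0)} (trapezoid, 1 panel, h=2.7000): 1.200107
T_{1}^{(0)} (trapezoid, 2 panels, h=1.3500): 0.905310
T_{1}^{(1)} = 0.905310 + (0.905310 − 1.200107)/3 = 0.807044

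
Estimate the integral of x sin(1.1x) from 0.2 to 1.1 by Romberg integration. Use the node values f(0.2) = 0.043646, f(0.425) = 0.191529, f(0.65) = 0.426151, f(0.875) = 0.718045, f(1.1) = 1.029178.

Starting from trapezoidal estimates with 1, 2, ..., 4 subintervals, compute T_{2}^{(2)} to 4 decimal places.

T_{0}^{(0)} (trapezoid, 1 panel, h=0.9000): 0.482771
T_{1}^{(0)} (trapezoid, 2 panels, h=0.4500): 0.433153
T_{2}^{(0)} (trapezoid, 4 panels, h=0.2250): 0.421231
T_{1}^{(1)} = 0.433153 + (0.433153 − 0.482771)/3 = 0.416614
T_{2}^{(1)} = 0.421231 + (0.421231 − 0.433153)/3 = 0.417257
T_{2}^{(2)} = 0.417257 + (0.417257 − 0.416614)/15 = 0.417300

0.4173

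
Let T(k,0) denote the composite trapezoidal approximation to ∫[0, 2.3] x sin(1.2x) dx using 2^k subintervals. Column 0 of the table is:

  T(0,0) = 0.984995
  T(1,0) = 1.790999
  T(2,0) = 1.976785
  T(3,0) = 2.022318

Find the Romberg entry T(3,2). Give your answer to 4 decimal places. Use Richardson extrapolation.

Richardson extrapolation on the trapezoidal column (denominator 4−1=3):
T(2,1) = 1.976785 + (1.976785 − 1.790999)/3 = 2.038714
T(3,1) = 2.022318 + (2.022318 − 1.976785)/3 = 2.037496
T(3,2) = 2.037496 + (2.037496 − 2.038714)/15 = 2.037415
(Column j=1 coincides with Simpson's rule on the same nodes.)

2.0374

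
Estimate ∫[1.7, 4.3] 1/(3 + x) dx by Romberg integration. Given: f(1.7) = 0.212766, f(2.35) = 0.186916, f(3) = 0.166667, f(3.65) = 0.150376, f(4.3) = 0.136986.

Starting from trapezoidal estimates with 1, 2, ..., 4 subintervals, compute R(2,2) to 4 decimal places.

0.4403

R(0,0) (trapezoid, 1 panel, h=2.6000): 0.454678
R(1,0) (trapezoid, 2 panels, h=1.3000): 0.444006
R(2,0) (trapezoid, 4 panels, h=0.6500): 0.441243
R(1,1) = 0.444006 + (0.444006 − 0.454678)/3 = 0.440449
R(2,1) = 0.441243 + (0.441243 − 0.444006)/3 = 0.440322
R(2,2) = 0.440322 + (0.440322 − 0.440449)/15 = 0.440314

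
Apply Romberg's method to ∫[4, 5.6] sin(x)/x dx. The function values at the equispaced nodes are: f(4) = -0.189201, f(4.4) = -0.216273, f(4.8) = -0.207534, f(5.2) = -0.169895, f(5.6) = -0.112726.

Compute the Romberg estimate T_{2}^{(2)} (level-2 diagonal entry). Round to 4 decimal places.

-0.3015

T_{0}^{(0)} (trapezoid, 1 panel, h=1.6000): -0.241542
T_{1}^{(0)} (trapezoid, 2 panels, h=0.8000): -0.286798
T_{2}^{(0)} (trapezoid, 4 panels, h=0.4000): -0.297866
T_{1}^{(1)} = -0.286798 + (-0.286798 − (-0.241542))/3 = -0.301883
T_{2}^{(1)} = -0.297866 + (-0.297866 − (-0.286798))/3 = -0.301555
T_{2}^{(2)} = -0.301555 + (-0.301555 − (-0.301883))/15 = -0.301533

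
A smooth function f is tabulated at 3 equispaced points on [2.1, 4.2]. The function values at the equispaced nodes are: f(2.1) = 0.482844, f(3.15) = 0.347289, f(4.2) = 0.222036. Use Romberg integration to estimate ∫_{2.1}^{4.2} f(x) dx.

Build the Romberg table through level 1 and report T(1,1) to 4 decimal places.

0.7329

T(0,0) (trapezoid, 1 panel, h=2.1000): 0.740124
T(1,0) (trapezoid, 2 panels, h=1.0500): 0.734715
T(1,1) = 0.734715 + (0.734715 − 0.740124)/3 = 0.732912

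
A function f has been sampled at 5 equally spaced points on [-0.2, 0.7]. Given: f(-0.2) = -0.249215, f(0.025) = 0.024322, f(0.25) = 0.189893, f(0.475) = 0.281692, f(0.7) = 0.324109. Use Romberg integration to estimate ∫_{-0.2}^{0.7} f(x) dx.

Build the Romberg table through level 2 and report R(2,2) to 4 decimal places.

R(0,0) (trapezoid, 1 panel, h=0.9000): 0.033702
R(1,0) (trapezoid, 2 panels, h=0.4500): 0.102303
R(2,0) (trapezoid, 4 panels, h=0.2250): 0.120005
R(1,1) = 0.102303 + (0.102303 − 0.033702)/3 = 0.125170
R(2,1) = 0.120005 + (0.120005 − 0.102303)/3 = 0.125906
R(2,2) = 0.125906 + (0.125906 − 0.125170)/15 = 0.125955

0.1260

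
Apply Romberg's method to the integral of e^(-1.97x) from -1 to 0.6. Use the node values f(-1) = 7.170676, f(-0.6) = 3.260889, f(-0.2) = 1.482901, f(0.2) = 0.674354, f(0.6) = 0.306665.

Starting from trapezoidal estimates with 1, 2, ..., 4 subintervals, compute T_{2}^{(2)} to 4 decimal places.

T_{0}^{(0)} (trapezoid, 1 panel, h=1.6000): 5.981873
T_{1}^{(0)} (trapezoid, 2 panels, h=0.8000): 4.177257
T_{2}^{(0)} (trapezoid, 4 panels, h=0.4000): 3.662726
T_{1}^{(1)} = 4.177257 + (4.177257 − 5.981873)/3 = 3.575718
T_{2}^{(1)} = 3.662726 + (3.662726 − 4.177257)/3 = 3.491216
T_{2}^{(2)} = 3.491216 + (3.491216 − 3.575718)/15 = 3.485583

3.4856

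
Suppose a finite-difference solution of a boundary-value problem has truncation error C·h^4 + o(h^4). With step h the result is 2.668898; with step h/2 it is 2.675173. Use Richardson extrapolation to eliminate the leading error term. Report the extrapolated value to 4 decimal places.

Extrapolated value = (16·A(h/2) − A(h)) / (16 − 1)
= (16·2.675173 − 2.668898) / 15
= 40.133870 / 15 = 2.675591

2.6756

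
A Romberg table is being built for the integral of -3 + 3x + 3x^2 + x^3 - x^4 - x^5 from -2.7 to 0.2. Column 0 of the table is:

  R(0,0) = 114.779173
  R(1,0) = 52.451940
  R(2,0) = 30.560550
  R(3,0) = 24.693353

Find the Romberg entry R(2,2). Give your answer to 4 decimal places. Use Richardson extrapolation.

Richardson extrapolation on the trapezoidal column (denominator 4−1=3):
R(1,1) = (4·52.451940 − 114.779173) / 3 = 31.676196
R(2,1) = (4·30.560550 − 52.451940) / 3 = 23.263420
R(2,2) = 23.263420 + (23.263420 − 31.676196)/15 = 22.702568

22.7026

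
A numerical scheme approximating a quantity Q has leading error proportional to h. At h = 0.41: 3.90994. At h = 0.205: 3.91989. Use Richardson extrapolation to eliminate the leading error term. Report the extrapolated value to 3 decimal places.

The leading error scales as h; refining by a factor of 2 reduces it by 2^1 = 2.
Extrapolated value = (2·A(h/2) − A(h)) / (2 − 1)
= (2·3.91989 − 3.90994) / 1
= 3.92984 / 1 = 3.92984

3.930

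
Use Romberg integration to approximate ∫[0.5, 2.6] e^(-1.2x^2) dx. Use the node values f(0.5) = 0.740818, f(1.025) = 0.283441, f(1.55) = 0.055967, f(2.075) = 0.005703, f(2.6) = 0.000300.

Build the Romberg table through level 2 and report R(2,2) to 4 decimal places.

R(0,0) (trapezoid, 1 panel, h=2.1000): 0.778174
R(1,0) (trapezoid, 2 panels, h=1.0500): 0.447852
R(2,0) (trapezoid, 4 panels, h=0.5250): 0.375727
R(1,1) = 0.447852 + (0.447852 − 0.778174)/3 = 0.337745
R(2,1) = 0.375727 + (0.375727 − 0.447852)/3 = 0.351685
R(2,2) = 0.351685 + (0.351685 − 0.337745)/15 = 0.352614

0.3526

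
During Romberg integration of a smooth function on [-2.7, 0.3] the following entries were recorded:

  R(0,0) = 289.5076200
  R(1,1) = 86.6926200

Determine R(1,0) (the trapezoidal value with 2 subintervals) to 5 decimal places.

From R(1,1) = (4·R(1,0) − R(0,0))/3, solve for R(1,0):
4·R(1,0) = 3·86.6926200 + 289.5076200 = 549.5854800
R(1,0) = 137.3963700

137.39637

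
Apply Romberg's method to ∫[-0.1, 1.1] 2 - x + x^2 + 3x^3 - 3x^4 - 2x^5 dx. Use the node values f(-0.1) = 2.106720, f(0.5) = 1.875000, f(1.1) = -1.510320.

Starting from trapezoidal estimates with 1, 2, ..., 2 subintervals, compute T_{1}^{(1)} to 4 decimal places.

T_{0}^{(0)} (trapezoid, 1 panel, h=1.2000): 0.357840
T_{1}^{(0)} (trapezoid, 2 panels, h=0.6000): 1.303920
T_{1}^{(1)} = 1.303920 + (1.303920 − 0.357840)/3 = 1.619280

1.6193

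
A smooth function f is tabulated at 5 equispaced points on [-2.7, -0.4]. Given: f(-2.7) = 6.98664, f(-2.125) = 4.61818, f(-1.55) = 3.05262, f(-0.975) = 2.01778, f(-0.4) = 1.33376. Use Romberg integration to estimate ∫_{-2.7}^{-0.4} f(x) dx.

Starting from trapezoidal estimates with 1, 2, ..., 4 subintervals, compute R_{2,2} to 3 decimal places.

7.851

R_{0,0} (trapezoid, 1 panel, h=2.3000): 9.56846
R_{1,0} (trapezoid, 2 panels, h=1.1500): 8.29474
R_{2,0} (trapezoid, 4 panels, h=0.5750): 7.96305
R_{1,1} = 8.29474 + (8.29474 − 9.56846)/3 = 7.87017
R_{2,1} = 7.96305 + (7.96305 − 8.29474)/3 = 7.85249
R_{2,2} = 7.85249 + (7.85249 − 7.87017)/15 = 7.85131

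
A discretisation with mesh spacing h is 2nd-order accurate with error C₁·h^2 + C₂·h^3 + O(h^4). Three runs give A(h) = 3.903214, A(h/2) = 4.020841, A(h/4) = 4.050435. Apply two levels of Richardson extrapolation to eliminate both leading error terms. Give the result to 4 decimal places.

4.0603

First eliminate the h^2 term (factor 2^2 = 4):
  B₁ = (4·4.020841 − 3.903214)/3 = 4.060050
  B₂ = (4·4.050435 − 4.020841)/3 = 4.060300
Then eliminate the h^3 term (factor 2^3 = 8):
  (8·4.060300 − 4.060050)/7 = 4.060336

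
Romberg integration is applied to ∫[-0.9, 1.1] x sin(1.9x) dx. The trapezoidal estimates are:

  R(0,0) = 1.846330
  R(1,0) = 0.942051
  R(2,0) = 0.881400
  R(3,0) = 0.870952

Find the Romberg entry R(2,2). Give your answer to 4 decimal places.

Richardson extrapolation on the trapezoidal column (denominator 4−1=3):
R(1,1) = 0.942051 + (0.942051 − 1.846330)/3 = 0.640625
R(2,1) = 0.881400 + (0.881400 − 0.942051)/3 = 0.861183
R(2,2) = (16·0.861183 − 0.640625) / 15 = 0.875887

0.8759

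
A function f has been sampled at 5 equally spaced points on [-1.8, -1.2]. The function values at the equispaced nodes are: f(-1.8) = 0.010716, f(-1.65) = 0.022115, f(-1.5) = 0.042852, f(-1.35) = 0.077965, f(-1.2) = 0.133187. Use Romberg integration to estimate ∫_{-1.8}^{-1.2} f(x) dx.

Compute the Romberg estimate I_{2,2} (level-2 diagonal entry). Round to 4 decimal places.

I_{0,0} (trapezoid, 1 panel, h=0.6000): 0.043171
I_{1,0} (trapezoid, 2 panels, h=0.3000): 0.034441
I_{2,0} (trapezoid, 4 panels, h=0.1500): 0.032233
I_{1,1} = 0.034441 + (0.034441 − 0.043171)/3 = 0.031531
I_{2,1} = 0.032233 + (0.032233 − 0.034441)/3 = 0.031497
I_{2,2} = 0.031497 + (0.031497 − 0.031531)/15 = 0.031495

0.0315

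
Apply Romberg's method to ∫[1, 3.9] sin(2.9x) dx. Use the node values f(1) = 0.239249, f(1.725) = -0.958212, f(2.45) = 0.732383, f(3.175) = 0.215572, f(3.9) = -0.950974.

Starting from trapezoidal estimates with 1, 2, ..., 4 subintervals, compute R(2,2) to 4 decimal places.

-0.6431

R(0,0) (trapezoid, 1 panel, h=2.9000): -1.032001
R(1,0) (trapezoid, 2 panels, h=1.4500): 0.545955
R(2,0) (trapezoid, 4 panels, h=0.7250): -0.265437
R(1,1) = 0.545955 + (0.545955 − (-1.032001))/3 = 1.071940
R(2,1) = -0.265437 + (-0.265437 − 0.545955)/3 = -0.535901
R(2,2) = -0.535901 + (-0.535901 − 1.071940)/15 = -0.643090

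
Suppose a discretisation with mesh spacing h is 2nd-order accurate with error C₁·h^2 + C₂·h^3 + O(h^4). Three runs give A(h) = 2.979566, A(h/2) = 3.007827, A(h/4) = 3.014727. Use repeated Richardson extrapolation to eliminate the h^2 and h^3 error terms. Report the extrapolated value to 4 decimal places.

3.0170

First eliminate the h^2 term (factor 2^2 = 4):
  B₁ = (4·3.007827 − 2.979566)/3 = 3.017247
  B₂ = (4·3.014727 − 3.007827)/3 = 3.017027
Then eliminate the h^3 term (factor 2^3 = 8):
  (8·3.017027 − 3.017247)/7 = 3.016996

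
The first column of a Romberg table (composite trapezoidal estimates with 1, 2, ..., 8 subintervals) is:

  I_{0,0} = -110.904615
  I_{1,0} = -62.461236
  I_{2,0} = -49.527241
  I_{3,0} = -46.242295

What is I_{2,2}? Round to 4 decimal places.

I_{1,1} = -62.461236 + (-62.461236 − (-110.904615))/3 = -46.313443
I_{2,1} = -49.527241 + (-49.527241 − (-62.461236))/3 = -45.215909
I_{2,2} = (16·(-45.215909) − (-46.313443)) / 15 = -45.142740

-45.1427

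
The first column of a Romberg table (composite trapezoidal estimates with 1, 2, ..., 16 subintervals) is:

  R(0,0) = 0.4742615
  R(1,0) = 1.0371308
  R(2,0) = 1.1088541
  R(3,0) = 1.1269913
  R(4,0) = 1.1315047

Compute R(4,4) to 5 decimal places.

1.13301

Richardson extrapolation on the trapezoidal column (denominator 4−1=3):
R(1,1) = (4·1.0371308 − 0.4742615) / 3 = 1.2247539
R(2,1) = 1.1088541 + (1.1088541 − 1.0371308)/3 = 1.1327619
R(3,1) = 1.1269913 + (1.1269913 − 1.1088541)/3 = 1.1330370
R(4,1) = (4·1.1315047 − 1.1269913) / 3 = 1.1330092
R(2,2) = 1.1327619 + (1.1327619 − 1.2247539)/15 = 1.1266291
R(3,2) = (16·1.1330370 − 1.1327619) / 15 = 1.1330553
R(4,2) = (16·1.1330092 − 1.1330370) / 15 = 1.1330073
R(3,3) = (64·1.1330553 − 1.1266291) / 63 = 1.1331573
R(4,3) = (64·1.1330073 − 1.1330553) / 63 = 1.1330065
R(4,4) = (256·1.1330065 − 1.1331573) / 255 = 1.1330059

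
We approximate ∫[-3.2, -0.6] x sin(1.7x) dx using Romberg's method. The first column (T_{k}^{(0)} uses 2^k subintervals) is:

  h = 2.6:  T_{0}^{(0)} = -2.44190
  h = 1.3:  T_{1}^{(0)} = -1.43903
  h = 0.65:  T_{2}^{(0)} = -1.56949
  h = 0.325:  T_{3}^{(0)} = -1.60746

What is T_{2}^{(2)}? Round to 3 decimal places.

-1.647

T_{1}^{(1)} = (4·(-1.43903) − (-2.44190)) / 3 = -1.10474
T_{2}^{(1)} = (4·(-1.56949) − (-1.43903)) / 3 = -1.61298
T_{2}^{(2)} = (16·(-1.61298) − (-1.10474)) / 15 = -1.64686
(Column j=1 coincides with Simpson's rule on the same nodes.)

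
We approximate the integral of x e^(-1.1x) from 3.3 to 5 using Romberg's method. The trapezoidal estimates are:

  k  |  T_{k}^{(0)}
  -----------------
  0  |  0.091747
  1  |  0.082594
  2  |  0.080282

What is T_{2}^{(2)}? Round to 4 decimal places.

Richardson extrapolation on the trapezoidal column (denominator 4−1=3):
T_{1}^{(1)} = (4·0.082594 − 0.091747) / 3 = 0.079543
T_{2}^{(1)} = (4·0.080282 − 0.082594) / 3 = 0.079511
T_{2}^{(2)} = (16·0.079511 − 0.079543) / 15 = 0.079509

0.0795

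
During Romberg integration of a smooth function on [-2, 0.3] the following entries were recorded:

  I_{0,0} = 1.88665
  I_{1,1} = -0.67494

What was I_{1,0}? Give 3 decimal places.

From I_{1,1} = (4·I_{1,0} − I_{0,0})/3, solve for I_{1,0}:
4·I_{1,0} = 3·(-0.67494) + 1.88665 = -0.13817
I_{1,0} = -0.03454

-0.035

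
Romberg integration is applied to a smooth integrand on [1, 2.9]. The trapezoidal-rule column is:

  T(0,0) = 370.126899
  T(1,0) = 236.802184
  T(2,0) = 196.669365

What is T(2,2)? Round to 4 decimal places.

Richardson extrapolation on the trapezoidal column (denominator 4−1=3):
T(1,1) = (4·236.802184 − 370.126899) / 3 = 192.360612
T(2,1) = (4·196.669365 − 236.802184) / 3 = 183.291759
T(2,2) = 183.291759 + (183.291759 − 192.360612)/15 = 182.687169

182.6872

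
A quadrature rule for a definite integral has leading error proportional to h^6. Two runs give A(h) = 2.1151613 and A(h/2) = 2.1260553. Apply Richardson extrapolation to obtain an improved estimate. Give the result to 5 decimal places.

The leading error scales as h^6; refining by a factor of 2 reduces it by 2^6 = 64.
Extrapolated value = (64·A(h/2) − A(h)) / (64 − 1)
= (64·2.1260553 − 2.1151613) / 63
= 133.9523779 / 63 = 2.1262282

2.12623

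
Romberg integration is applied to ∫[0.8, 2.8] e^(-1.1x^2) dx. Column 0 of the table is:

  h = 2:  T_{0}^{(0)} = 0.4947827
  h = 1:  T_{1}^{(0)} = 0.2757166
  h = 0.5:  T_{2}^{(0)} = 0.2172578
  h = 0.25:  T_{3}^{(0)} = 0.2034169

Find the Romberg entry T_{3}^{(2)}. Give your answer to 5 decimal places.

0.19887

T_{2}^{(1)} = 0.2172578 + (0.2172578 − 0.2757166)/3 = 0.1977715
T_{3}^{(1)} = 0.2034169 + (0.2034169 − 0.2172578)/3 = 0.1988033
T_{3}^{(2)} = 0.1988033 + (0.1988033 − 0.1977715)/15 = 0.1988721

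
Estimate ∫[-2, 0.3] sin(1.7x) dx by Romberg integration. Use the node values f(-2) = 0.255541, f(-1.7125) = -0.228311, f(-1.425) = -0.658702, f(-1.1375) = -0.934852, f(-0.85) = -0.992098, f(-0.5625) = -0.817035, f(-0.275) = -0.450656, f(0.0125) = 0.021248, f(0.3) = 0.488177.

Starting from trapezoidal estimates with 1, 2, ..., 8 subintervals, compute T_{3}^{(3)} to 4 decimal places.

T_{0}^{(0)} (trapezoid, 1 panel, h=2.3000): 0.855276
T_{1}^{(0)} (trapezoid, 2 panels, h=1.1500): -0.713275
T_{2}^{(0)} (trapezoid, 4 panels, h=0.5750): -0.994518
T_{3}^{(0)} (trapezoid, 8 panels, h=0.2875): -1.060457
T_{1}^{(1)} = -0.713275 + (-0.713275 − 0.855276)/3 = -1.236125
T_{2}^{(1)} = -0.994518 + (-0.994518 − (-0.713275))/3 = -1.088266
T_{3}^{(1)} = -1.060457 + (-1.060457 − (-0.994518))/3 = -1.082437
T_{2}^{(2)} = -1.088266 + (-1.088266 − (-1.236125))/15 = -1.078409
T_{3}^{(2)} = -1.082437 + (-1.082437 − (-1.088266))/15 = -1.082048
T_{3}^{(3)} = -1.082048 + (-1.082048 − (-1.078409))/63 = -1.082106

-1.0821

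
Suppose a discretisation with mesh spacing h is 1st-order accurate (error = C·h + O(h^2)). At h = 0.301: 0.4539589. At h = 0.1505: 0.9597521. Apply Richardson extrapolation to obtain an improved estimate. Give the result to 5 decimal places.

The leading error scales as h; refining by a factor of 2 reduces it by 2^1 = 2.
Extrapolated value = (2·A(h/2) − A(h)) / (2 − 1)
= (2·0.9597521 − 0.4539589) / 1
= 1.4655453 / 1 = 1.4655453

1.46555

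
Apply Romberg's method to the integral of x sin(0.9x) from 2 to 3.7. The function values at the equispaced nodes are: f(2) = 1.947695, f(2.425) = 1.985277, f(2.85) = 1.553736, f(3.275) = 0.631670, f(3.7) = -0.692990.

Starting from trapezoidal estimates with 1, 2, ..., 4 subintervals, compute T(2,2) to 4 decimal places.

2.0999

T(0,0) (trapezoid, 1 panel, h=1.7000): 1.066499
T(1,0) (trapezoid, 2 panels, h=0.8500): 1.853925
T(2,0) (trapezoid, 4 panels, h=0.4250): 2.039165
T(1,1) = 1.853925 + (1.853925 − 1.066499)/3 = 2.116400
T(2,1) = 2.039165 + (2.039165 − 1.853925)/3 = 2.100912
T(2,2) = 2.100912 + (2.100912 − 2.116400)/15 = 2.099879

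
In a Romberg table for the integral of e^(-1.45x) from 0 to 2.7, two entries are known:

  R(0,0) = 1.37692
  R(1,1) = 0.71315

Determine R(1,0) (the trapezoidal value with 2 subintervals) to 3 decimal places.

0.879

From R(1,1) = (4·R(1,0) − R(0,0))/3, solve for R(1,0):
4·R(1,0) = 3·0.71315 + 1.37692 = 3.51637
R(1,0) = 0.87909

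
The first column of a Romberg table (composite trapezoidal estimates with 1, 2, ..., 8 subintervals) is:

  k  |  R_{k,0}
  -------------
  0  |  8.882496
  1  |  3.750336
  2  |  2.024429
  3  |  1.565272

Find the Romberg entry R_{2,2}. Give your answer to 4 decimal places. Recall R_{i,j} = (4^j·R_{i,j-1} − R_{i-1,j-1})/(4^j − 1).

1.4098

Richardson extrapolation on the trapezoidal column (denominator 4−1=3):
R_{1,1} = (4·3.750336 − 8.882496) / 3 = 2.039616
R_{2,1} = (4·2.024429 − 3.750336) / 3 = 1.449127
R_{2,2} = 1.449127 + (1.449127 − 2.039616)/15 = 1.409761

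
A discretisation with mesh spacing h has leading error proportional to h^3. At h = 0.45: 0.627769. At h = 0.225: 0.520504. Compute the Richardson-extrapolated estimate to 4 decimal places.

0.5052

Extrapolated value = (8·A(h/2) − A(h)) / (8 − 1)
= (8·0.520504 − 0.627769) / 7
= 3.536263 / 7 = 0.505180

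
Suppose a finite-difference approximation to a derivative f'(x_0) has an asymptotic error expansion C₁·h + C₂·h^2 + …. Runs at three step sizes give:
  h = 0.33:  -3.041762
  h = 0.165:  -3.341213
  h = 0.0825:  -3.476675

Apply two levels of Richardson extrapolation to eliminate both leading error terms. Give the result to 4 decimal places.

-3.6026

First eliminate the h term (factor 2^1 = 2):
  B₁ = (2·(-3.341213) − (-3.041762))/1 = -3.640664
  B₂ = (2·(-3.476675) − (-3.341213))/1 = -3.612137
Then eliminate the h^2 term (factor 2^2 = 4):
  (4·(-3.612137) − (-3.640664))/3 = -3.602628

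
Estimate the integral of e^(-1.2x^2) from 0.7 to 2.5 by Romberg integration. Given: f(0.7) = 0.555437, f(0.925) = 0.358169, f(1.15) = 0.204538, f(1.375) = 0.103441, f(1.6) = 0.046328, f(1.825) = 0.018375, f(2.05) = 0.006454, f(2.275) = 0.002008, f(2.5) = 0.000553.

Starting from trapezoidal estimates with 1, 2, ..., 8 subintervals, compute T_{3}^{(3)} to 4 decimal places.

0.2250

T_{0}^{(0)} (trapezoid, 1 panel, h=1.8000): 0.500391
T_{1}^{(0)} (trapezoid, 2 panels, h=0.9000): 0.291891
T_{2}^{(0)} (trapezoid, 4 panels, h=0.4500): 0.240892
T_{3}^{(0)} (trapezoid, 8 panels, h=0.2250): 0.228894
T_{1}^{(1)} = 0.291891 + (0.291891 − 0.500391)/3 = 0.222391
T_{2}^{(1)} = 0.240892 + (0.240892 − 0.291891)/3 = 0.223892
T_{3}^{(1)} = 0.228894 + (0.228894 − 0.240892)/3 = 0.224895
T_{2}^{(2)} = 0.223892 + (0.223892 − 0.222391)/15 = 0.223992
T_{3}^{(2)} = 0.224895 + (0.224895 − 0.223892)/15 = 0.224962
T_{3}^{(3)} = 0.224962 + (0.224962 − 0.223992)/63 = 0.224977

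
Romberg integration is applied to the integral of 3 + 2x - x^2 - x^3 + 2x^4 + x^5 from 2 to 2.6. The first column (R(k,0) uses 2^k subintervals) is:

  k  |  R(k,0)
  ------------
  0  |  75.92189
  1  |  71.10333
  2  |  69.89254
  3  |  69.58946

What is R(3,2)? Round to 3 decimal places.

Richardson extrapolation on the trapezoidal column (denominator 4−1=3):
R(2,1) = (4·69.89254 − 71.10333) / 3 = 69.48894
R(3,1) = (4·69.58946 − 69.89254) / 3 = 69.48843
R(3,2) = 69.48843 + (69.48843 − 69.48894)/15 = 69.48840

69.488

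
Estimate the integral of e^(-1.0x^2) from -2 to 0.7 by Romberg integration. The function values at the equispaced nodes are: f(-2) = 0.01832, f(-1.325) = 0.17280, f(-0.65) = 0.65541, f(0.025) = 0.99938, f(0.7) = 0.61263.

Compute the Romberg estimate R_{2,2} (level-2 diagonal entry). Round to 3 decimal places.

R_{0,0} (trapezoid, 1 panel, h=2.7000): 0.85178
R_{1,0} (trapezoid, 2 panels, h=1.3500): 1.31069
R_{2,0} (trapezoid, 4 panels, h=0.6750): 1.44657
R_{1,1} = 1.31069 + (1.31069 − 0.85178)/3 = 1.46366
R_{2,1} = 1.44657 + (1.44657 − 1.31069)/3 = 1.49186
R_{2,2} = 1.49186 + (1.49186 − 1.46366)/15 = 1.49374

1.494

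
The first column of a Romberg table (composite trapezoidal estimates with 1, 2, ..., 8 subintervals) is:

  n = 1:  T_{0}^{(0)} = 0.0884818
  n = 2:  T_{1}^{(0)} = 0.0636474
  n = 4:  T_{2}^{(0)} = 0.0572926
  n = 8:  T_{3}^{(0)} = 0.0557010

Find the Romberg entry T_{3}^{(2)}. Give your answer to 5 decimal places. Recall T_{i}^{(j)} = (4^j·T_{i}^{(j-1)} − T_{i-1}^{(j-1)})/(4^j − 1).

0.05517

Richardson extrapolation on the trapezoidal column (denominator 4−1=3):
T_{2}^{(1)} = (4·0.0572926 − 0.0636474) / 3 = 0.0551743
T_{3}^{(1)} = 0.0557010 + (0.0557010 − 0.0572926)/3 = 0.0551705
T_{3}^{(2)} = (16·0.0551705 − 0.0551743) / 15 = 0.0551702
(Column j=1 coincides with Simpson's rule on the same nodes.)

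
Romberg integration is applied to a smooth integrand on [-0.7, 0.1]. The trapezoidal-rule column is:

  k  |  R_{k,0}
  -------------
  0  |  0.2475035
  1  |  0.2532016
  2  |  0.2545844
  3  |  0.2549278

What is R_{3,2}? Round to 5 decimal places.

0.25504

R_{2,1} = (4·0.2545844 − 0.2532016) / 3 = 0.2550453
R_{3,1} = 0.2549278 + (0.2549278 − 0.2545844)/3 = 0.2550423
R_{3,2} = 0.2550423 + (0.2550423 − 0.2550453)/15 = 0.2550421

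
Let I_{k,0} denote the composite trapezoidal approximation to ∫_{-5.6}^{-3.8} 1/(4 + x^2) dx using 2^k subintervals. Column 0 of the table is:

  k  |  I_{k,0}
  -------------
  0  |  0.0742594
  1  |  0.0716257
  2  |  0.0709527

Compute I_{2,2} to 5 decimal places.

I_{1,1} = 0.0716257 + (0.0716257 − 0.0742594)/3 = 0.0707478
I_{2,1} = (4·0.0709527 − 0.0716257) / 3 = 0.0707284
I_{2,2} = 0.0707284 + (0.0707284 − 0.0707478)/15 = 0.0707271

0.07073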